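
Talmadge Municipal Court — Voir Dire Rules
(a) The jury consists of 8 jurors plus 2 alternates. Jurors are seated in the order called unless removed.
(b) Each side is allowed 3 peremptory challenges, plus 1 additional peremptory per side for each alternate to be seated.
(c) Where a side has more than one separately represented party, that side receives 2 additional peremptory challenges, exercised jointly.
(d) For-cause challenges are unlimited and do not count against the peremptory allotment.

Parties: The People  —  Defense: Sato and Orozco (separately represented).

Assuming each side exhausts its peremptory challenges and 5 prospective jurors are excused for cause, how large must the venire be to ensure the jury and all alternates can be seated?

Seats to fill: 8 + 2 alternates = 10.
Peremptories — The People: 3 + 1×2 = 5; Defense: 3 + 1×2 + 2 = 7; total 12.
For-cause removals: 5.
Minimum venire: 10 + 12 + 5 = 27.

27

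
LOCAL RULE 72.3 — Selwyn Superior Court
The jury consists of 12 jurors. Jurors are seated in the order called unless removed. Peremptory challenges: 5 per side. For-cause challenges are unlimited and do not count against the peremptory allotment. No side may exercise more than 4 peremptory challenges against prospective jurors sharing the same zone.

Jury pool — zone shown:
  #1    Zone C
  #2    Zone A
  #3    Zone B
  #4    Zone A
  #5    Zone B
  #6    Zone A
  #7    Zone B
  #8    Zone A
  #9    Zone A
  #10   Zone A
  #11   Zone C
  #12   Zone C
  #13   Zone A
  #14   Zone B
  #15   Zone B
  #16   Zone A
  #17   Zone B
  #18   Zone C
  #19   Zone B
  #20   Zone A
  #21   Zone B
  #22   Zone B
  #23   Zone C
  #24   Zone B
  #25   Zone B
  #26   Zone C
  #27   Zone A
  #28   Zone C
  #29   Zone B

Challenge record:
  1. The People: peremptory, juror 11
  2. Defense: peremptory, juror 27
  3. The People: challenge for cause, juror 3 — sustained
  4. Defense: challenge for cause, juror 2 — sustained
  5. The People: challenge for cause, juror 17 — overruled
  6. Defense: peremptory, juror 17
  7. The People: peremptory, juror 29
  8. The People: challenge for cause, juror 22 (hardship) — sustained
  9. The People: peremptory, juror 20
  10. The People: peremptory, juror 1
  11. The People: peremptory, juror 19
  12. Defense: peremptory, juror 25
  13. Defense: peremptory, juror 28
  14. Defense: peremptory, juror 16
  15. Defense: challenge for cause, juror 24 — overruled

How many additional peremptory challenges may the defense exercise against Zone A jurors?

Defense peremptories so far: #27, #17, #25, #28, #16 — 5 of 5 used, 0 left overall.
Against Zone A: #27, #16 — 2 used; per-zone cap 4 leaves 2.
Binding limit: min(0, 2) = 0.

0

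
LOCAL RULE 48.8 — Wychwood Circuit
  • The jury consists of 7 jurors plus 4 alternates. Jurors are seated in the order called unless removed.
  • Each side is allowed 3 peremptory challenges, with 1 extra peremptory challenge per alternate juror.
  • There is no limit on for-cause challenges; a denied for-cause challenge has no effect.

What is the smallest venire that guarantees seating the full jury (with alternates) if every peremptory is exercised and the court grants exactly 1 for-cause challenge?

Seats to fill: 7 + 4 alternates = 11.
Peremptories: 3 + 1×4 = 7 per side × 2 sides = 14.
For-cause removals: 1.
Minimum venire: 11 + 14 + 1 = 26.

26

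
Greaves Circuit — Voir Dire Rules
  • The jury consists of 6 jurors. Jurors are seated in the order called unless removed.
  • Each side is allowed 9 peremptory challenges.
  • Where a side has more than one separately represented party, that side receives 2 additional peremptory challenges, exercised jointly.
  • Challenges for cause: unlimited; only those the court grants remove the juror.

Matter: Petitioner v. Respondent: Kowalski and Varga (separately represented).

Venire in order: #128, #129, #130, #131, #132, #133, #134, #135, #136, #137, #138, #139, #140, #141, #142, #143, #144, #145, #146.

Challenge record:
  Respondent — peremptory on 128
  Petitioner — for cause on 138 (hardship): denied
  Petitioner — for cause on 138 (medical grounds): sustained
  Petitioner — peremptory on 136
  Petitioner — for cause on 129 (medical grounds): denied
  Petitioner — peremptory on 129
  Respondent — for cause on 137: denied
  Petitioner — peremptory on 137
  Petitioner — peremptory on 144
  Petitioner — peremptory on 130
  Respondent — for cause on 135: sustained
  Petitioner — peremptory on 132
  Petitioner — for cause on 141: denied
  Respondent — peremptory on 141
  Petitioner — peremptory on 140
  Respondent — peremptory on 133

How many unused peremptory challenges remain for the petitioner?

2

Petitioner allotment: 9.
Petitioner peremptories used: #136, #129, #137, #144, #130, #132, #140 — 7 (for-cause on #138, #138, #129, #141 don't count).
Remaining: 9 − 7 = 2.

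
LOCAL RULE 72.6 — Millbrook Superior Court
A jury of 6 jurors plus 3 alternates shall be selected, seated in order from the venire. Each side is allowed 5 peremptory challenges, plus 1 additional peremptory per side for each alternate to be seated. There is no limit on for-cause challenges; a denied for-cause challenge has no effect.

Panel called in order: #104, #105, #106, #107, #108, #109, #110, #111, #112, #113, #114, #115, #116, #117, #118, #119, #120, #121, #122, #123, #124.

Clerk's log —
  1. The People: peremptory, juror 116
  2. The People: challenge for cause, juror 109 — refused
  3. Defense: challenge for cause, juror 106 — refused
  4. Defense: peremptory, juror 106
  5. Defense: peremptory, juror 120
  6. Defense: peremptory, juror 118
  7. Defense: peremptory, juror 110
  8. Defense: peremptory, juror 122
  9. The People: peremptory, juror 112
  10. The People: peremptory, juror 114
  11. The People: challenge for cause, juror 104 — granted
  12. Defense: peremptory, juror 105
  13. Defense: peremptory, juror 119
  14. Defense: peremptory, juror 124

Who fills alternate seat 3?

123

Removed: #104, #105, #106, #110, #112, #114, #116, #118, #119, #120, #122, #124. (#109 stays — for-cause denied.)
Seating in order: seats 1–6 → #107, #108, #109, #111, #113, #115; alternates → #117, #121, #123.
So alternate 3 is #123.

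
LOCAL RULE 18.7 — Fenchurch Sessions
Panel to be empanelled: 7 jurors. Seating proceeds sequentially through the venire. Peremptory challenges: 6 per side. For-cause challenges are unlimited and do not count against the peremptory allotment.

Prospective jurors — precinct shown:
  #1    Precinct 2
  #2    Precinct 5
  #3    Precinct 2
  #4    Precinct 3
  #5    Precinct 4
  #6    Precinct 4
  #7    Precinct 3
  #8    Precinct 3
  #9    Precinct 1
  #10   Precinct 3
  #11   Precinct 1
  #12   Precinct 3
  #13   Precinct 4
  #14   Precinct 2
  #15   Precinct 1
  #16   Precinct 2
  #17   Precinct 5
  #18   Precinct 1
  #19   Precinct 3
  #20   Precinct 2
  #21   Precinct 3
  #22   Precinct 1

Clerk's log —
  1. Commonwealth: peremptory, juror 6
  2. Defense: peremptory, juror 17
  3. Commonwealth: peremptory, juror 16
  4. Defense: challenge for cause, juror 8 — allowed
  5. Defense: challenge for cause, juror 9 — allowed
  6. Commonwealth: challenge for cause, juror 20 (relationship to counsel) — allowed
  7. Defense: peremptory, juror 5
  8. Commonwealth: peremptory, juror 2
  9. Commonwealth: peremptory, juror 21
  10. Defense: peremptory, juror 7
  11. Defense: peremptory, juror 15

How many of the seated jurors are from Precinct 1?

Removed: #2, #5, #6, #7, #8, #9, #15, #16, #17, #20, #21.
Seated jurors 1–7: #1, #3, #4, #10, #11, #12, #13.
Of those, in Precinct 1: #11 → 1.

1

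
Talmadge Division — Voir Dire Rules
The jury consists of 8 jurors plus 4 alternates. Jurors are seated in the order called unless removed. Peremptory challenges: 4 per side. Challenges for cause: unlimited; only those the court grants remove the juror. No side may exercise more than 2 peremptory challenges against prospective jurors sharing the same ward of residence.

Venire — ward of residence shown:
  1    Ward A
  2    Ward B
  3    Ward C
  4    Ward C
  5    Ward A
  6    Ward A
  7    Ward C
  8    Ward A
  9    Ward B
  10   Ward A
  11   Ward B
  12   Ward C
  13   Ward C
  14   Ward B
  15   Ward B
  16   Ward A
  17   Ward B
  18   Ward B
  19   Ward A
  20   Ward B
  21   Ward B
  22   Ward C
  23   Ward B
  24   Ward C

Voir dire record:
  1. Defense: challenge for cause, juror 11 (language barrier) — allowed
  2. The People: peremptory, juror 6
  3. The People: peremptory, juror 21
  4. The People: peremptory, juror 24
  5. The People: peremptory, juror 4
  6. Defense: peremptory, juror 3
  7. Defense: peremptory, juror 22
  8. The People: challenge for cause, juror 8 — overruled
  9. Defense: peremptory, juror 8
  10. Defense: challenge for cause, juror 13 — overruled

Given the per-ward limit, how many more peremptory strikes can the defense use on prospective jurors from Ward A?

1

Defense peremptories so far: #3, #22, #8 — 3 of 4 used, 1 left overall.
Against Ward A: #8 — 1 used; per-ward cap 2 leaves 1.
Binding limit: min(1, 1) = 1.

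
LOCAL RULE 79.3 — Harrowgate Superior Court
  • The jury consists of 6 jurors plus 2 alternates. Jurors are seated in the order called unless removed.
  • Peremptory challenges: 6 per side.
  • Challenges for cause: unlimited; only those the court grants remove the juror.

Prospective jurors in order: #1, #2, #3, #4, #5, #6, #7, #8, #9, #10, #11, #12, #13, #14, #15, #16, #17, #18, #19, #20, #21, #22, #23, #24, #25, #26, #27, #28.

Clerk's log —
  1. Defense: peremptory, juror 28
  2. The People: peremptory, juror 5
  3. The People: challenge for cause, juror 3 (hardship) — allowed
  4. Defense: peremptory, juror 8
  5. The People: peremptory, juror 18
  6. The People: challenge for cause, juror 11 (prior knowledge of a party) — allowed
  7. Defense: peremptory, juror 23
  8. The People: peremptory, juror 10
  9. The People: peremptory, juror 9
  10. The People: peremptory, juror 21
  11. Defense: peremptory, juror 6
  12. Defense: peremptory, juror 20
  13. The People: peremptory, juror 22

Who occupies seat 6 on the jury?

Removed: #3, #5, #6, #8, #9, #10, #11, #18, #20, #21, #22, #23, #28.
Filling seats in venire order through position 6: #1, #2, #4, #7, #12, #13.
So seat 6 is #13.

13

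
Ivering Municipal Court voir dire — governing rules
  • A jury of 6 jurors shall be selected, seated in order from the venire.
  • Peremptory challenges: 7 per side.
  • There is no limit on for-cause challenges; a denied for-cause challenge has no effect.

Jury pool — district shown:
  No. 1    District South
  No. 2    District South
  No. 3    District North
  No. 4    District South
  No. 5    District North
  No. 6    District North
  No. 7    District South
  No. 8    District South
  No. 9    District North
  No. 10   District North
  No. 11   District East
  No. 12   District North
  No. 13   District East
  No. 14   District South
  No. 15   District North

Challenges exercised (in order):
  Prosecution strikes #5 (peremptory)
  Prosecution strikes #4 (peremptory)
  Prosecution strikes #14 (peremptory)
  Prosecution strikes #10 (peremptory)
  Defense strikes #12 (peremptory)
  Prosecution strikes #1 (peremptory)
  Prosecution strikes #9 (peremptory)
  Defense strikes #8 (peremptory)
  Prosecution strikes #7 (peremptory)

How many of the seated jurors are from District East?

Removed: #1, #4, #5, #7, #8, #9, #10, #12, #14.
Seated jurors 1–6: #2, #3, #6, #11, #13, #15.
Of those, in District East: #11, #13 → 2.

2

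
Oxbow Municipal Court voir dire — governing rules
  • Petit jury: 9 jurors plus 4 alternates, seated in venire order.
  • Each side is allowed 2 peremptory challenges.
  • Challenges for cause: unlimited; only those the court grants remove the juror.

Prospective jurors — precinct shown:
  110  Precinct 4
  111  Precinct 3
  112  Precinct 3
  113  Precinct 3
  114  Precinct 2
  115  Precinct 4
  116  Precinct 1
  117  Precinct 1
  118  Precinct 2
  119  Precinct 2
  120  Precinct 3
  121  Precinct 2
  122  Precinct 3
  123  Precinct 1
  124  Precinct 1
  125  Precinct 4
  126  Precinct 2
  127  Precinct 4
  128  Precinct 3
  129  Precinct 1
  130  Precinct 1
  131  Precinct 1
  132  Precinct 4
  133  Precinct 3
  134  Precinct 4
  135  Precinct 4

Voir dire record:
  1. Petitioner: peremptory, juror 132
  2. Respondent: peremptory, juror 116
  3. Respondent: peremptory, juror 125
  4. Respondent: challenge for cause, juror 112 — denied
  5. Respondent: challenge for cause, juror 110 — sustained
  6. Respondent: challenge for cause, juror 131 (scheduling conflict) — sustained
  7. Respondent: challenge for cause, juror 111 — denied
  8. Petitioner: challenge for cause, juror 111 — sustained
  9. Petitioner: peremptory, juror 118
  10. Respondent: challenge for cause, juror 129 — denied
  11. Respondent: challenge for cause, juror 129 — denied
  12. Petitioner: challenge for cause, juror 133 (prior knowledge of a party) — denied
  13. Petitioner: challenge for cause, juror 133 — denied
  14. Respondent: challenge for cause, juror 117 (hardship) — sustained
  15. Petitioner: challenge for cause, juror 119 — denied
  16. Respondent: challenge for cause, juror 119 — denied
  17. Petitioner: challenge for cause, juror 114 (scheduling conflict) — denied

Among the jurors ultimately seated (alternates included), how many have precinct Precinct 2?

4

Removed: #110, #111, #116, #117, #118, #125, #131, #132.
Seated (13 incl. alternates): #112, #113, #114, #115, #119, #120, #121, #122, #123, #124, #126, #127, #128.
Of those, in Precinct 2: #114, #119, #121, #126 → 4.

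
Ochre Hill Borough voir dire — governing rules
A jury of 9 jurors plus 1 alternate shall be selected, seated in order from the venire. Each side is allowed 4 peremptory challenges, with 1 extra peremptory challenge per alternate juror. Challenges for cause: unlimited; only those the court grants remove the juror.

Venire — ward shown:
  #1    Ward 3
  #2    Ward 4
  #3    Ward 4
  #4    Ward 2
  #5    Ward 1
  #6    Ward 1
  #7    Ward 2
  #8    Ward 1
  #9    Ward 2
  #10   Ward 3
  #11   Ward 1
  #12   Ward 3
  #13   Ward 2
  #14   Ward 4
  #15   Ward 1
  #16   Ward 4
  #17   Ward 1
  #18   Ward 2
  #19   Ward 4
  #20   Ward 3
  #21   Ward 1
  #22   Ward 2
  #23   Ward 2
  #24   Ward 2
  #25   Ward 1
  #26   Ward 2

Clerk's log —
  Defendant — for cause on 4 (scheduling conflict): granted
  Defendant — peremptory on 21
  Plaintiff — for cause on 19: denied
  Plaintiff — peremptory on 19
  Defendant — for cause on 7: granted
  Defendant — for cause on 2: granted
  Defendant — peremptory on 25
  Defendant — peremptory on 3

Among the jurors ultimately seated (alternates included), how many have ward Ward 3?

3

Removed: #2, #3, #4, #7, #19, #21, #25.
Seated (10 incl. alternates): #1, #5, #6, #8, #9, #10, #11, #12, #13, #14.
Of those, in Ward 3: #1, #10, #12 → 3.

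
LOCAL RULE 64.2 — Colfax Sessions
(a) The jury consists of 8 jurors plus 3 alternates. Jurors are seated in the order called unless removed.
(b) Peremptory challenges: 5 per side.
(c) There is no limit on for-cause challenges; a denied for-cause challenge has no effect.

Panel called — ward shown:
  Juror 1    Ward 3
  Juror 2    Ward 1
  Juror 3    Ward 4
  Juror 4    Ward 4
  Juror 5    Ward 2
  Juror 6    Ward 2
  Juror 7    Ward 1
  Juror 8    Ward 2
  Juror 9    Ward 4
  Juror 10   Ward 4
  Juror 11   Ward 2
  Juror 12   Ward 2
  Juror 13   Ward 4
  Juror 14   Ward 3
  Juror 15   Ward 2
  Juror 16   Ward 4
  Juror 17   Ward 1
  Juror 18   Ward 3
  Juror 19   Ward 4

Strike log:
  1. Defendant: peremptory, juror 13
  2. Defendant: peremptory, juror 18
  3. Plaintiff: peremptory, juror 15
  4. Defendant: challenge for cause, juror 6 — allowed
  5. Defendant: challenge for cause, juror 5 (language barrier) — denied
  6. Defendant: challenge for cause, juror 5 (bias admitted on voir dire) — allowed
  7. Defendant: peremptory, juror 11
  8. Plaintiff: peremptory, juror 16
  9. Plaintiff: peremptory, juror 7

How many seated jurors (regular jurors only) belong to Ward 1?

Removed: #5, #6, #7, #11, #13, #15, #16, #18.
Seated jurors 1–8: #1, #2, #3, #4, #8, #9, #10, #12 (alternates #14, #17, #19 not counted).
Of those, in Ward 1: #2 → 1.

1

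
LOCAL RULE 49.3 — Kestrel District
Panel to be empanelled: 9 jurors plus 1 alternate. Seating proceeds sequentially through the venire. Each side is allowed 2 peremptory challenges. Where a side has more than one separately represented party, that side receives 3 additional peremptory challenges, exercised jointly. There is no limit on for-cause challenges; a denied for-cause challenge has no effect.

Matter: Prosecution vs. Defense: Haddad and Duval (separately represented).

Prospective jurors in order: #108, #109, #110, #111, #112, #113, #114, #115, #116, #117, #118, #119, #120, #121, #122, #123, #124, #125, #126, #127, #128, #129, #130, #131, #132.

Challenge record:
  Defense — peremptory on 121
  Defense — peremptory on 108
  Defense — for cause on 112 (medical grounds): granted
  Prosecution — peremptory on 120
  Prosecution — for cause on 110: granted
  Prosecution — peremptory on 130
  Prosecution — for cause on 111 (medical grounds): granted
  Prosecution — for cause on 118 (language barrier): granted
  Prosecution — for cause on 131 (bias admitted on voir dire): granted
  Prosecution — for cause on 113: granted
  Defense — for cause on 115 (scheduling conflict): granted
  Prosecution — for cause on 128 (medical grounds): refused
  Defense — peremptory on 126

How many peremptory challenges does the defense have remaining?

Defense allotment: 2 base + 3 multi-party = 5.
Defense peremptories used: #121, #108, #126 — 3 (for-cause on #112, #115 don't count).
Remaining: 5 − 3 = 2.

2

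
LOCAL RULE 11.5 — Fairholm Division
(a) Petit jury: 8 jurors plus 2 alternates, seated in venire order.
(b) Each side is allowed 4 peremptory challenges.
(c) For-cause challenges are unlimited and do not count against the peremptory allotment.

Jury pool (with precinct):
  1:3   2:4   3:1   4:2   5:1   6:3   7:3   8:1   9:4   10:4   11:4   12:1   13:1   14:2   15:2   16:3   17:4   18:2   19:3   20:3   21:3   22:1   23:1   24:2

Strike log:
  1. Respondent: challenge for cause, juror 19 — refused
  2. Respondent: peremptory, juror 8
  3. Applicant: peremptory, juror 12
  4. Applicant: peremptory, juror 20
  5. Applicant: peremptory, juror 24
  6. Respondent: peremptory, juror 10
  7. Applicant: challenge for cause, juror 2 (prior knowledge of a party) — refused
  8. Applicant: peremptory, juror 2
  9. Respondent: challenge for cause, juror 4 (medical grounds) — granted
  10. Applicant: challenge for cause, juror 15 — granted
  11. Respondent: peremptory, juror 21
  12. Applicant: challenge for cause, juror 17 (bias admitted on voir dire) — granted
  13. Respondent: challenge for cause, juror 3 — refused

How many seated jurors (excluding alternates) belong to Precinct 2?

Removed: #2, #4, #8, #10, #12, #15, #17, #20, #21, #24.
Seated jurors 1–8: #1, #3, #5, #6, #7, #9, #11, #13 (alternates #14, #16 not counted).
None of those are in Precinct 2 → 0.

0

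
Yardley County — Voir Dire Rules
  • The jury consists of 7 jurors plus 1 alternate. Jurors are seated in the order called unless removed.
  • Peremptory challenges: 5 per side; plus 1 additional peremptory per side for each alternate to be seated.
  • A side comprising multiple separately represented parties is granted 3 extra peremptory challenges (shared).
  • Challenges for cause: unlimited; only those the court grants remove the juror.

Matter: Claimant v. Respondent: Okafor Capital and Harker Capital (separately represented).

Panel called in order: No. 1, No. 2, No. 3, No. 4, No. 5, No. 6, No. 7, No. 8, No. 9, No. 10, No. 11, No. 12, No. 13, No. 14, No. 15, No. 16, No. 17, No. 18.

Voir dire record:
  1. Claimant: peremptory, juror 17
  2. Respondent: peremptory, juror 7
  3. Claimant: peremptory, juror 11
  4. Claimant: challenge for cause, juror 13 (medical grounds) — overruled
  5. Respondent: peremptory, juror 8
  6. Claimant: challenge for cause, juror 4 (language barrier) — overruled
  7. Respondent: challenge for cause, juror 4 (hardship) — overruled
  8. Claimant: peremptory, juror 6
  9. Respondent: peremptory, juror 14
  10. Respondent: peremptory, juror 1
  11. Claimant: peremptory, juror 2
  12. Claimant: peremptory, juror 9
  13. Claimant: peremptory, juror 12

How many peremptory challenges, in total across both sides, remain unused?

5

Claimant allotment: 5 base + 1 × 1 alternate = 6. Respondent allotment: 5 base + 1 × 1 alternate + 3 multi-party = 9.
Claimant peremptories used: #17, #11, #6, #2, #9, #12 — 6 (for-cause on #13, #4 don't count).
Respondent peremptories used: #7, #8, #14, #1 — 4 (the for-cause on #4 doesn't count).
Remaining: (6 − 6) + (9 − 4) = 5.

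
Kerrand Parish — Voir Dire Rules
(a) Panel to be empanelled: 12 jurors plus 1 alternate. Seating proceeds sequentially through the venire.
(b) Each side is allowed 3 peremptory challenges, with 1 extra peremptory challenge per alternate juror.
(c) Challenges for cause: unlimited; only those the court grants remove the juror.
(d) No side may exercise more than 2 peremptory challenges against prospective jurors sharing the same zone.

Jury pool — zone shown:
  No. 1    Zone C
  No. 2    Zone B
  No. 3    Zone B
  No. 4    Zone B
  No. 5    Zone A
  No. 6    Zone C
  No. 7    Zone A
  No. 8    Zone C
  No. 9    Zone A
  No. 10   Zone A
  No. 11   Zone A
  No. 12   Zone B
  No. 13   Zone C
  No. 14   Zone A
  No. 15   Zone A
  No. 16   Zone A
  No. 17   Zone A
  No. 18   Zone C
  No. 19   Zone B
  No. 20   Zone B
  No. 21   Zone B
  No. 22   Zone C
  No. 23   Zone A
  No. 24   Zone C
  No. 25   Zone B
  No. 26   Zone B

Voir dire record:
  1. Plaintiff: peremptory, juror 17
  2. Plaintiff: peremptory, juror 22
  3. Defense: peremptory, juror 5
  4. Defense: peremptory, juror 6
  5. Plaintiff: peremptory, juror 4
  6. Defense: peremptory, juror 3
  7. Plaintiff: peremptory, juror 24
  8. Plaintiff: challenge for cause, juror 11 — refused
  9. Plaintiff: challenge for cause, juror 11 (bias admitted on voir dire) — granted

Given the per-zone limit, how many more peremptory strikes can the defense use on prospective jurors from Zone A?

Defense peremptories so far: #5, #6, #3 — 3 of 4 used, 1 left overall.
Against Zone A: #5 — 1 used; per-zone cap 2 leaves 1.
Binding limit: min(1, 1) = 1.

1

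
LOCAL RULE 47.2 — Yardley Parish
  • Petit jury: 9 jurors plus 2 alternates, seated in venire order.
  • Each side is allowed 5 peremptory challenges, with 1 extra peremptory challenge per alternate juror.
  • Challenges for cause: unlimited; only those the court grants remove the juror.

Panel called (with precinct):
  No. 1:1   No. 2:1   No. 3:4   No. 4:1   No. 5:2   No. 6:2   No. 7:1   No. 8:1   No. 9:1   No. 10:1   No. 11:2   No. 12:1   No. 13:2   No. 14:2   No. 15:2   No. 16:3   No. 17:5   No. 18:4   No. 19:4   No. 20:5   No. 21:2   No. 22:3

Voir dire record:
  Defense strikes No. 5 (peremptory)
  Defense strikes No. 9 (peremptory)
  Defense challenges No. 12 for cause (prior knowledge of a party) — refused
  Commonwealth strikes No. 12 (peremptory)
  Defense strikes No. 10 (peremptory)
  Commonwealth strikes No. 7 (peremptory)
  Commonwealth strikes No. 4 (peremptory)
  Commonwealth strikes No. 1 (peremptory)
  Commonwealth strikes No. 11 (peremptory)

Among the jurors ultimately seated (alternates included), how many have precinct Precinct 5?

Removed: #1, #4, #5, #7, #9, #10, #11, #12.
Seated (11 incl. alternates): #2, #3, #6, #8, #13, #14, #15, #16, #17, #18, #19.
Of those, in Precinct 5: #17 → 1.

1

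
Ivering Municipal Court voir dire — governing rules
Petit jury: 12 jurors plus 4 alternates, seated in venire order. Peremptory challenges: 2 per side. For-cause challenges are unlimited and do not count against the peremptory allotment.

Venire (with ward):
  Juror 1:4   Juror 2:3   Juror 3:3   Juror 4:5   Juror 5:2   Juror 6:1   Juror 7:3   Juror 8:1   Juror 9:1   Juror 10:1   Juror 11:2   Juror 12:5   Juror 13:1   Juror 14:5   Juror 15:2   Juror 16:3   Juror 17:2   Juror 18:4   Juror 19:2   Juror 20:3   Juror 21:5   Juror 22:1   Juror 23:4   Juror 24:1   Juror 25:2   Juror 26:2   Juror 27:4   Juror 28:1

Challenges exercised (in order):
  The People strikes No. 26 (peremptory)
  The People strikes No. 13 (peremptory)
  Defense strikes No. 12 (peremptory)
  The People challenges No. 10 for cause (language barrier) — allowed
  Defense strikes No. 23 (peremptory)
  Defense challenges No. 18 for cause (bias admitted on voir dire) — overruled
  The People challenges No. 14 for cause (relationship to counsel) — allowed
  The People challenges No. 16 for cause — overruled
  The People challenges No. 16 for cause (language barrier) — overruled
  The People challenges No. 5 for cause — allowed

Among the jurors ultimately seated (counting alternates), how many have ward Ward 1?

Removed: #5, #10, #12, #13, #14, #23, #26.
Seated (16 incl. alternates): #1, #2, #3, #4, #6, #7, #8, #9, #11, #15, #16, #17, #18, #19, #20, #21.
Of those, in Ward 1: #6, #8, #9 → 3.

3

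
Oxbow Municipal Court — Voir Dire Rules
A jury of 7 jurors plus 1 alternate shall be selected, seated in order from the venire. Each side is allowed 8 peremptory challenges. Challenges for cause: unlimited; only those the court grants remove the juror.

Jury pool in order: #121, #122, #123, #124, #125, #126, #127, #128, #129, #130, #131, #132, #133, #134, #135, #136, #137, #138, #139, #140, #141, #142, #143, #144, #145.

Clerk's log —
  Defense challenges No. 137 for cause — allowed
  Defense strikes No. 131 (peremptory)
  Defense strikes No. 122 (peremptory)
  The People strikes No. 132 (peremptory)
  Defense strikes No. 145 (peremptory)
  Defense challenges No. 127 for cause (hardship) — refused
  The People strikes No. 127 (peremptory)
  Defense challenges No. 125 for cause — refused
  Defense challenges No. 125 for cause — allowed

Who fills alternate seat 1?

Removed: #122, #125, #127, #131, #132, #137, #145.
Seating in order: seats 1–7 → #121, #123, #124, #126, #128, #129, #130; alternates → #133.
So alternate 1 is #133.

133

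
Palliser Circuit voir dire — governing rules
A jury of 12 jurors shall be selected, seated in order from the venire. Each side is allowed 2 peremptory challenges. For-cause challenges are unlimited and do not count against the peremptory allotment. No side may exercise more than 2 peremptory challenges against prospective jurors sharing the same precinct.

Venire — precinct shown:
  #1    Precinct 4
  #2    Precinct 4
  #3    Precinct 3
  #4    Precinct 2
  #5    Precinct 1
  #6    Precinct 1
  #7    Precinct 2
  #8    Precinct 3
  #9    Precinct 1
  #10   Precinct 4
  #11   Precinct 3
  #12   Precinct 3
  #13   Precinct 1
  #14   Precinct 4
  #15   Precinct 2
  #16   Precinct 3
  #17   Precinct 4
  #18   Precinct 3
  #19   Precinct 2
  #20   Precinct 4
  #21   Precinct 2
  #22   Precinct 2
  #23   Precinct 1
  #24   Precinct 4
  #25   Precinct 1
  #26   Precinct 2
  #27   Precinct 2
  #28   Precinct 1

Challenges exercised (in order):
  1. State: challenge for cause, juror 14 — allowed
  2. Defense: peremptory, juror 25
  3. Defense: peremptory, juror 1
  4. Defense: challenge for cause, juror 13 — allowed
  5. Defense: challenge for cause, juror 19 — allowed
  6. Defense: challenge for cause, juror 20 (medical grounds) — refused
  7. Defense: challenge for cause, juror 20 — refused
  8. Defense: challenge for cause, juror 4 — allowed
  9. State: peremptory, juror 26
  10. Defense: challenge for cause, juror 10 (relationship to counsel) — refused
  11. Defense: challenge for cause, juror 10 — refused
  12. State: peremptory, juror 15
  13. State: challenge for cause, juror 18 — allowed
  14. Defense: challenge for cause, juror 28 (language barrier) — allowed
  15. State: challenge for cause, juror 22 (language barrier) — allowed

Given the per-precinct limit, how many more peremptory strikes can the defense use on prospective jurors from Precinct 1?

Defense peremptories so far: #25, #1 — 2 of 2 used, 0 left overall.
Against Precinct 1: #25 — 1 used; per-precinct cap 2 leaves 1.
Binding limit: min(0, 1) = 0.

0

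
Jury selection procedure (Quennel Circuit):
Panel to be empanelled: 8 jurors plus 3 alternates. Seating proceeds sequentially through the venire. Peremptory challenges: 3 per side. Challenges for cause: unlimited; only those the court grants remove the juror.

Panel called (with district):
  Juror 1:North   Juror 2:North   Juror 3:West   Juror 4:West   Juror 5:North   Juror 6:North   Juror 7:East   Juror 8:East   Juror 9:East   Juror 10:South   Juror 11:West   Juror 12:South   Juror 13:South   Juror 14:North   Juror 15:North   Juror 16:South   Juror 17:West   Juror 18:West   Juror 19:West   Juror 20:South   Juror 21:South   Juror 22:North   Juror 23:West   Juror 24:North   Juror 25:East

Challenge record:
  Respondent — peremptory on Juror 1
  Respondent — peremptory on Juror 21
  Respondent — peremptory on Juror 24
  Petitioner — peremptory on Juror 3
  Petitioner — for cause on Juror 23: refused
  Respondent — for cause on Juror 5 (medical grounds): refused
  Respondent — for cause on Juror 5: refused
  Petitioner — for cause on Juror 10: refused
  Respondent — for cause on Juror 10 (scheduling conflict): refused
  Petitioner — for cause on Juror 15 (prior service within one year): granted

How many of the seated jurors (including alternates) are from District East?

3

Removed: #1, #3, #15, #21, #24.
Seated (11 incl. alternates): #2, #4, #5, #6, #7, #8, #9, #10, #11, #12, #13.
Of those, in District East: #7, #8, #9 → 3.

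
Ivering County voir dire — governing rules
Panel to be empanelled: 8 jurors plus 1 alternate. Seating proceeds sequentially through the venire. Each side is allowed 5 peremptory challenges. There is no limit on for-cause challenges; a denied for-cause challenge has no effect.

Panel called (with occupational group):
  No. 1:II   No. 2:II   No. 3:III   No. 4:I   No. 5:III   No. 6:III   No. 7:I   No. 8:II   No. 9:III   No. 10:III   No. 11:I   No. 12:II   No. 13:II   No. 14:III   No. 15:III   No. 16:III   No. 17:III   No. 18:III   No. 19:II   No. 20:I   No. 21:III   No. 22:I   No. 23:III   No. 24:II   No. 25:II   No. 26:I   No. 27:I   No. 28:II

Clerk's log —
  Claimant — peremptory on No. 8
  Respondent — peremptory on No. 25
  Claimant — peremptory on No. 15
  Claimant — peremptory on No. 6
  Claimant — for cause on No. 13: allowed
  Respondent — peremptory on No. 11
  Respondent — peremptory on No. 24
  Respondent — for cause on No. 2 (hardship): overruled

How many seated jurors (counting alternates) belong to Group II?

Removed: #6, #8, #11, #13, #15, #24, #25.
Seated (9 incl. alternates): #1, #2, #3, #4, #5, #7, #9, #10, #12.
Of those, in Group II: #1, #2, #12 → 3.

3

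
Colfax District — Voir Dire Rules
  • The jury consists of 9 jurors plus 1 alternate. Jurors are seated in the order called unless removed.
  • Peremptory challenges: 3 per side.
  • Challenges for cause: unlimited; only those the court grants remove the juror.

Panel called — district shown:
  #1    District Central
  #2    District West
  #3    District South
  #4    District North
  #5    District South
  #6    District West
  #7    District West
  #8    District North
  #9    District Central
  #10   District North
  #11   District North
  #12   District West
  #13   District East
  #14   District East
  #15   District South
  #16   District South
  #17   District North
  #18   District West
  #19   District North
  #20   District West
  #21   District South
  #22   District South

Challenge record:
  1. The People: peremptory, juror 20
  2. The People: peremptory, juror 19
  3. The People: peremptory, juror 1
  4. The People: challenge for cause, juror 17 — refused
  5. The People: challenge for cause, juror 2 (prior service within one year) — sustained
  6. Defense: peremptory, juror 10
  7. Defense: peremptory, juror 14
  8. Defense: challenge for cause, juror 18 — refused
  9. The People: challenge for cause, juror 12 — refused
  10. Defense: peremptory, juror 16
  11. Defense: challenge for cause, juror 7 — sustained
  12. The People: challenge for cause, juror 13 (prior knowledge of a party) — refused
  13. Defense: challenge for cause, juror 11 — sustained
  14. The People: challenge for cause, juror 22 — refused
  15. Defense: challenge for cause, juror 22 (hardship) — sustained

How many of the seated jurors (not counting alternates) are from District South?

Removed: #1, #2, #7, #10, #11, #14, #16, #19, #20, #22.
Seated jurors 1–9: #3, #4, #5, #6, #8, #9, #12, #13, #15 (alternates #17 not counted).
Of those, in District South: #3, #5, #15 → 3.

3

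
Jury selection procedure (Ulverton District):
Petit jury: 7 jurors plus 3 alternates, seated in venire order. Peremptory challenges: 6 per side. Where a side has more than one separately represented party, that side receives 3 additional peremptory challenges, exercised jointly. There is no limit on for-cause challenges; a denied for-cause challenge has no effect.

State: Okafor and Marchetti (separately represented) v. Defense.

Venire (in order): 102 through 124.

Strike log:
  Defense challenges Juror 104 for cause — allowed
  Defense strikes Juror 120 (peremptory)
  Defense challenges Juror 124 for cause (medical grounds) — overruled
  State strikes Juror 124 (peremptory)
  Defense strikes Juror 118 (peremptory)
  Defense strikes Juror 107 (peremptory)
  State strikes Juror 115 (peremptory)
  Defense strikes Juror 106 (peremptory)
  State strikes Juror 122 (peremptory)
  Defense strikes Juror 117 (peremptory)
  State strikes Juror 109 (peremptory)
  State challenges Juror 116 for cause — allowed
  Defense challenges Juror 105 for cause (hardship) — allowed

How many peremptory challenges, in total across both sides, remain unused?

6

State allotment: 6 base + 3 multi-party = 9. Defense allotment: 6.
State peremptories used: #124, #115, #122, #109 — 4 (the for-cause on #116 doesn't count).
Defense peremptories used: #120, #118, #107, #106, #117 — 5 (for-cause on #104, #124, #105 don't count).
Remaining: (9 − 4) + (6 − 5) = 6.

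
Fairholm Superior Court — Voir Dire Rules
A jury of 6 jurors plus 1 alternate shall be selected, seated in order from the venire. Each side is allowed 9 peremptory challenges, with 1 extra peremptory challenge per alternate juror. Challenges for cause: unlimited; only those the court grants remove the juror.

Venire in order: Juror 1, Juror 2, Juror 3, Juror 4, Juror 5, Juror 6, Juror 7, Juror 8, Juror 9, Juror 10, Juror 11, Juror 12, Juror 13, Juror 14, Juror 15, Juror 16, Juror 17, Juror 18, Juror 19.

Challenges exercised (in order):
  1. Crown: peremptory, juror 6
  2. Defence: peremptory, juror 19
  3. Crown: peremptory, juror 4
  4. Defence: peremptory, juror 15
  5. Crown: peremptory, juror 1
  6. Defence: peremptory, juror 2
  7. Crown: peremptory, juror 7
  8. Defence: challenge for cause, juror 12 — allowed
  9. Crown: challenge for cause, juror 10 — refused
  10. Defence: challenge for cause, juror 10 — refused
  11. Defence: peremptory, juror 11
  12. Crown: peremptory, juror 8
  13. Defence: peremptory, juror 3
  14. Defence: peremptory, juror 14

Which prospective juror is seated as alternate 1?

Removed: #1, #2, #3, #4, #6, #7, #8, #11, #12, #14, #15, #19. (#10 stays — for-cause denied.)
Seating in order: seats 1–6 → #5, #9, #10, #13, #16, #17; alternates → #18.
So alternate 1 is #18.

18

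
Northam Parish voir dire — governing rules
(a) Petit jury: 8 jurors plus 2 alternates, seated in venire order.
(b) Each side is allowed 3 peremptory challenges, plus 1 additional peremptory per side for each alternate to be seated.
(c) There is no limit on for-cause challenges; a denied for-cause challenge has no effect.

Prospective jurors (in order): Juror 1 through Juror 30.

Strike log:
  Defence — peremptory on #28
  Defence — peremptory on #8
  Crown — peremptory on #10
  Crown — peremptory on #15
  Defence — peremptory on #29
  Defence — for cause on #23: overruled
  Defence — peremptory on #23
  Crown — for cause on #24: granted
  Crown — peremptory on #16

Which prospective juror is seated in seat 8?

Removed: #8, #10, #15, #16, #23, #24, #28, #29.
Seating in order: seats 1–8 → #1, #2, #3, #4, #5, #6, #7, #9; alternates → #11, #12.
So seat 8 is #9.

9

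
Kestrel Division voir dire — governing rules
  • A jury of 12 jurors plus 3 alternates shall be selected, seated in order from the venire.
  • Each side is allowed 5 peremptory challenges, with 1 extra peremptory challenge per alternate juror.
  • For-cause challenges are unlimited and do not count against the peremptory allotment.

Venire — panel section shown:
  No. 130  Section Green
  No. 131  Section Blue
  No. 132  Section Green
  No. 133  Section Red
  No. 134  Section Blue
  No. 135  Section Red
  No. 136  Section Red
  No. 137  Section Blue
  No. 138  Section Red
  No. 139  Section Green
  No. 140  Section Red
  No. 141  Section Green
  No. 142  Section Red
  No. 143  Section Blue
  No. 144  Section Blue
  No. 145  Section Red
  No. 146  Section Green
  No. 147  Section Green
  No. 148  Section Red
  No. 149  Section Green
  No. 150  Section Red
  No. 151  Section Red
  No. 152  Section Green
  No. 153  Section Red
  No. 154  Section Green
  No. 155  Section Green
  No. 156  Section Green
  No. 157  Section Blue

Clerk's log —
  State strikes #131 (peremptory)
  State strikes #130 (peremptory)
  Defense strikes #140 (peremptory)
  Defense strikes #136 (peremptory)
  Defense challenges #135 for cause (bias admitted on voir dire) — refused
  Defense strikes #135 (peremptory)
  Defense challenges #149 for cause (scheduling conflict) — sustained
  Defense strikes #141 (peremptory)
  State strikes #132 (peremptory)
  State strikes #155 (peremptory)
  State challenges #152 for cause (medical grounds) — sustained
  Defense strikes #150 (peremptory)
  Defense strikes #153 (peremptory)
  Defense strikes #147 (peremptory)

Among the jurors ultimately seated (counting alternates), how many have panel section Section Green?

4

Removed: #130, #131, #132, #135, #136, #140, #141, #147, #149, #150, #152, #153, #155.
Seated (15 incl. alternates): #133, #134, #137, #138, #139, #142, #143, #144, #145, #146, #148, #151, #154, #156, #157.
Of those, in Section Green: #139, #146, #154, #156 → 4.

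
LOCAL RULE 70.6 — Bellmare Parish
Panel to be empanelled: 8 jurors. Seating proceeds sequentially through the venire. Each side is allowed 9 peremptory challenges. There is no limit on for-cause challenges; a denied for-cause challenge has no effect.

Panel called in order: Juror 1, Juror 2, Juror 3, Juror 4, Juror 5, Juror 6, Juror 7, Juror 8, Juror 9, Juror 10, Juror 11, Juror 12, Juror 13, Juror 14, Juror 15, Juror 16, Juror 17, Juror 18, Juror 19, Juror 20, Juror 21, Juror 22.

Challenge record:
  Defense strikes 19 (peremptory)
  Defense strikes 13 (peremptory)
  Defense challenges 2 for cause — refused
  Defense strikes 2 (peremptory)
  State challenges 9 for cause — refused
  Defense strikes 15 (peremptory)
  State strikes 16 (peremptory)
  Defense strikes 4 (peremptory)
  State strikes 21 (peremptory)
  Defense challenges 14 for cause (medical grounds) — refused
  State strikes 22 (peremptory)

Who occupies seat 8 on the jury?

Removed: #2, #4, #13, #15, #16, #19, #21, #22. (#9, #14 stay — for-cause denied.)
Seating in order: seats 1–8 → #1, #3, #5, #6, #7, #8, #9, #10.
So seat 8 is #10.

10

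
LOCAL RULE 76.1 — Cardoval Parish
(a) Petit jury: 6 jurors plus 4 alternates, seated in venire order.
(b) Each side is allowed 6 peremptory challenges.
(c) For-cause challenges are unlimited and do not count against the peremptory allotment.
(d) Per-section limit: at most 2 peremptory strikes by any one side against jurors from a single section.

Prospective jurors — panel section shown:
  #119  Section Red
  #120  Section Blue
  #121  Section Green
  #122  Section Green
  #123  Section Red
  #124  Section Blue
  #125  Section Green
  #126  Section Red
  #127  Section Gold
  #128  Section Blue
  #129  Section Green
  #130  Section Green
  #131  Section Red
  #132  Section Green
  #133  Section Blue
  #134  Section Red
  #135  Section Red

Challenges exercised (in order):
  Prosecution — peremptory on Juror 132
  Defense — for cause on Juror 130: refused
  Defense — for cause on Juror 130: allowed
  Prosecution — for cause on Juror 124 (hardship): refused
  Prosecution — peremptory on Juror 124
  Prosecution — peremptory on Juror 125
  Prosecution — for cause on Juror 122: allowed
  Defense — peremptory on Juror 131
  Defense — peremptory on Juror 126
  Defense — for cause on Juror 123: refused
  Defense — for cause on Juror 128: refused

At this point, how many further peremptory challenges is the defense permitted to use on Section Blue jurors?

2

Defense peremptories so far: #131, #126 — 2 of 6 used, 4 left overall.
Against Section Blue: none yet — per-section cap 2 leaves 2.
Binding limit: min(4, 2) = 2.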